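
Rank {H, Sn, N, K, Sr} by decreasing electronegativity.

N > H > Sn > Sr > K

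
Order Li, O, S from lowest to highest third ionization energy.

S < O < Li

The third ionization energy removes an electron from the +2 ion. For each element: Li²⁺ is already 1 electron into the core; O²⁺ still has 4 valence electrons; S²⁺ still has 4 valence electrons.
Pulling an electron out of a noble-gas core costs far more than removing a remaining valence electron, so Li sits at the high end of IE_3.
Valence configurations: O²⁺ [He]2s²2p², S²⁺ [Ne]3s²3p².
Approximate IE_3 values (kJ/mol): Li 11815, O 5300, S 3357.
So the third ionization energies run S < O < Li.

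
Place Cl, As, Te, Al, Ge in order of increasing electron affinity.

Al, As, Ge, Te, Cl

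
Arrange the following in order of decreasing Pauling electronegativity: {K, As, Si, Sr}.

As > Si > Sr > K

EN rises left→right (higher Z_eff, smaller atoms) and falls top→bottom (larger, more shielded atoms).
Neither a single period nor a single group — weigh both effects.
Sr > K: period and group pull opposite ways; the across-period shift dominates (0.95 vs 0.82).
Si > Sr: relative to Sr, both the across-period and down-group shifts push Si's electronegativity up.
As > Si: period and group pull opposite ways; the across-period shift dominates (2.18 vs 1.90).
Approximate values (Pauling): Si 1.90, K 0.82, As 2.18, Sr 0.95.
So from highest to lowest: As > Si > Sr > K.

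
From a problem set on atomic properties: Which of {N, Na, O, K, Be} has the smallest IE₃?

After 2 electrons have been removed, what remains? N²⁺ still has 3 valence electrons; Na²⁺ is already 1 electron into the core; O²⁺ still has 4 valence electrons; K²⁺ is already 1 electron into the core; Be²⁺ is the bare [He] core.
Usually core removal costs more than valence removal, but here the competition is close: a tightly held n=2 valence electron can cost more to remove than an n=3 core electron, so the actual values have to decide it.
Valence configurations: N²⁺ [He]2s²2p¹, O²⁺ [He]2s²2p².
Tabulated IE_3 (kJ/mol): N 4578, Na 6910, O 5300, K 4420, Be 14849.
Overall IE_3 order: K < N < O < Na < Be.

K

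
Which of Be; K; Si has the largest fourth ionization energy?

After 3 electrons have been removed, what remains? Be³⁺ is already 1 electron into the core; K³⁺ is already 2 electrons into the core; Si³⁺ still has 1 valence electron.
Pulling an electron out of a noble-gas core costs far more than removing a remaining valence electron, so K and Be sit at the high end of IE_4.
Tabulated IE_4 (kJ/mol): Be 21007, K 5877, Si 4356.
So the fourth ionization energies run Si < K < Be.

Be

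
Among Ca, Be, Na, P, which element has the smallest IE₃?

IE_3 is the cost of taking one more electron from the +2 cation: Ca²⁺ is the bare [Ar] core; Be²⁺ is the bare [He] core; Na²⁺ is already 1 electron into the core; P²⁺ still has 3 valence electrons.
Breaking into a closed-shell core is much more expensive than removing a leftover valence electron — Ca, Na and Be have the largest IE_3 here.
The numbers (kJ/mol): Ca 4912, Be 14849, Na 6910, P 2914.
Overall IE_3 order: P < Ca < Na < Be.

P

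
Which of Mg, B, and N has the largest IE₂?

N

The second ionization energy removes an electron from the +1 ion. For each element: Mg⁺ still has 1 valence electron; B⁺ still has 2 valence electrons; N⁺ still has 4 valence electrons.
All are still removing valence electrons, so compare the +1 ions as you would atoms: IE_2 generally rises across a period (higher Z_eff) and falls down a group (larger shell), subject to the usual subshell exceptions.
Valence configurations: Mg⁺ [Ne]3s¹, B⁺ [He]2s², N⁺ [He]2s²2p².
The numbers (kJ/mol): Mg 1451, B 2427, N 2856.
So the second ionization energies run Mg < B < N.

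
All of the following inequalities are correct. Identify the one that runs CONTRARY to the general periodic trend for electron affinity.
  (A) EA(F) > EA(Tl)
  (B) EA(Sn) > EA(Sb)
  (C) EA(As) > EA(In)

(B)

The general trend: electron affinity increases across a period and decreases down a group.
(A) F (period 2, group 17) vs Tl (period 6, group 13): the stated order agrees with the simple trend.
(B) Sn (period 5, group 14) vs Sb (period 5, group 15): the stated order contradicts the simple trend.
(C) As (period 4, group 15) vs In (period 5, group 13): the stated order agrees with the simple trend.
The exception is (B): adding an electron to Sb's half-filled 5p³ is unfavourable, so Sn has the more exothermic EA.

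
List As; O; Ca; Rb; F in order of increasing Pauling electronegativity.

Rb < Ca < As < O < F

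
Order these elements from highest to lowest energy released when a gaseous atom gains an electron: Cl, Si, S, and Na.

Na is in period 3, group 1; Si is in period 3, group 14; S is in period 3, group 16; Cl is in period 3, group 17.
EA tends to increase across a period and decrease down a group, though the pattern is less regular than for IE or radius.
All lie in period 3, so electron affinity increases left to right.
So from highest to lowest: Cl > S > Si > Na.

Cl > S > Si > Na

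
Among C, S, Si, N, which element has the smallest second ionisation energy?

Si

Consider each +1 ion: C⁺ still has 3 valence electrons; S⁺ still has 5 valence electrons; Si⁺ still has 3 valence electrons; N⁺ still has 4 valence electrons.
All are still removing valence electrons, so compare the +1 ions as you would atoms: IE_2 generally rises across a period (higher Z_eff) and falls down a group (larger shell), subject to the usual subshell exceptions.
Valence configurations: C⁺ [He]2s²2p¹, S⁺ [Ne]3s²3p³, Si⁺ [Ne]3s²3p¹, N⁺ [He]2s²2p².
The numbers (kJ/mol): C 2353, S 2252, Si 1577, N 2856.
Overall IE_2 order: Si < S < C < N.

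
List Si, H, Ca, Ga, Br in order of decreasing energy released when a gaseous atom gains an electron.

Br > Si > H > Ga > Ca

Electron affinity generally becomes more exothermic across a period toward the halogens and less exothermic down a group.
These span different periods and groups, so the two trends combine.
Ga > Ca: both are in period 4; the period trend gives Ga the larger value.
H > Ga: period and group pull opposite ways; the down-group shift dominates (73 vs 29 kJ/mol).
Si > H: the two effects oppose for this pair; the across-period effect wins (134 vs 73 kJ/mol).
Br > Si: period and group pull opposite ways; the across-period shift dominates (325 vs 134 kJ/mol).
Tabulated electron affinity (kJ/mol): H 73, Si 134, Ca 2, Ga 29, Br 325.
So from highest to lowest: Br > Si > H > Ga > Ca.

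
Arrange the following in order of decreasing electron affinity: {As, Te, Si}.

Si is in period 3, group 14; As is in period 4, group 15; Te is in period 5, group 16.
Atoms with high Z_eff and room in the valence shell (especially the halogens) have the most exothermic electron affinities.
A diagonal step moves right (one effect) and down (the opposite effect) at once.
Si > As: period and group pull opposite ways; the down-group shift dominates (134 vs 78 kJ/mol).
Te > Si: the two effects oppose for this pair; the across-period effect wins (190 vs 134 kJ/mol).
Approximate values (kJ/mol): Si 134, As 78, Te 190.
So from highest to lowest: Te > Si > As.

Te > Si > As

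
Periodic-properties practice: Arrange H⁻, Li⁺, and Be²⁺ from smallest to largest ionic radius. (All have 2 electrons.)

All of these have 2 electrons, so size is governed by nuclear charge alone: the more protons, the stronger the pull on the same electron cloud, and the smaller the ion.
Nuclear charges: Be²⁺ (Z=4), Li⁺ (Z=3), H⁻ (Z=1).
Smallest to largest: Be²⁺ < Li⁺ < H⁻.

Be²⁺ < Li⁺ < H⁻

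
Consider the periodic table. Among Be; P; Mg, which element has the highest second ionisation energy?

The second ionization energy removes an electron from the +1 ion. For each element: Be⁺ still has 1 valence electron; P⁺ still has 4 valence electrons; Mg⁺ still has 1 valence electron.
All are still removing valence electrons, so compare the +1 ions as you would atoms: IE_2 generally rises across a period (higher Z_eff) and falls down a group (larger shell), subject to the usual subshell exceptions.
Valence configurations: Be⁺ [He]2s¹, P⁺ [Ne]3s²3p², Mg⁺ [Ne]3s¹.
The numbers (kJ/mol): Be 1757, P 1907, Mg 1451.
Overall IE_2 order: Mg < Be < P.

P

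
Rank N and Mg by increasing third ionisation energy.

N < Mg

After 2 electrons have been removed, what remains? N²⁺ still has 3 valence electrons; Mg²⁺ is the bare [Ne] core.
Pulling an electron out of a noble-gas core costs far more than removing a remaining valence electron, so Mg sits at the high end of IE_3.
Tabulated IE_3 (kJ/mol): N 4578, Mg 7733.
Putting it together, IE_3: N < Mg.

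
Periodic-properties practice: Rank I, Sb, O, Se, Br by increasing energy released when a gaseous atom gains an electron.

O is in period 2, group 16; Se is in period 4, group 16; Br is in period 4, group 17; Sb is in period 5, group 15; I is in period 5, group 17.
Atoms with high Z_eff and room in the valence shell (especially the halogens) have the most exothermic electron affinities.
Neither a single period nor a single group — weigh both effects.
O > Sb: both effects reinforce here, so O is clearly the higher of the two.
Se > O: this pair runs against the simple trend — see the exception note.
I > Se: the two effects oppose for this pair; the across-period effect wins (295 vs 195 kJ/mol).
Br > I: Br sits above I in group 17, so the down-group effect alone puts Br higher.
Note the exception: Se has a higher electron affinity than O, contrary to the simple trend — O's compact 2p subshell gives strong electron–electron repulsion on the added electron.
Tabulated electron affinity (kJ/mol): O 141, Se 195, Br 325, Sb 103, I 295.
So from lowest to highest: Sb < O < Se < I < Br.

Sb < O < Se < I < Br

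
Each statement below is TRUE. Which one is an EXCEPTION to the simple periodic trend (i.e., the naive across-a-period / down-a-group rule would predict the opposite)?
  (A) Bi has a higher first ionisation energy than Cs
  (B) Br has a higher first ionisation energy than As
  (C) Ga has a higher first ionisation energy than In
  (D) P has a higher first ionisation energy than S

(D)

The general trend: first ionisation energy increases across a period and decreases down a group.
(A) Bi (period 6, group 15) vs Cs (period 6, group 1): the stated order agrees with the simple trend.
(B) Br (period 4, group 17) vs As (period 4, group 15): the stated order agrees with the simple trend.
(C) Ga (period 4, group 13) vs In (period 5, group 13): the stated order agrees with the simple trend.
(D) P (period 3, group 15) vs S (period 3, group 16): the stated order contradicts the simple trend.
The exception is (D): S (3p⁴) ionizes more easily than half-filled P (3p³) because the paired 3p electron in S is pushed out by e⁻–e⁻ repulsion.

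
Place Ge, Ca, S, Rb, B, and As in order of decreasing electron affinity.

B is in period 2, group 13; S is in period 3, group 16; Ca is in period 4, group 2; Ge is in period 4, group 14; As is in period 4, group 15; Rb is in period 5, group 1.
Electron affinity generally becomes more exothermic across a period toward the halogens and less exothermic down a group.
These span different periods and groups, so the two trends combine.
B > Ca: both effects reinforce here, so B is clearly the higher of the two.
Rb > B: this pair runs against the simple trend — see the exception note.
As > Rb: both effects reinforce here, so As is clearly the higher of the two.
Ge > As: this pair runs against the simple trend — see the exception note.
S > Ge: relative to Ge, both the across-period and down-group shifts push S's electron affinity up.
Note the exception: Rb has a higher electron affinity than B, contrary to the simple trend — B's ns²np¹ configuration gives only a small electron affinity — the sparsely filled np subshell binds an added electron weakly.
Note the exception: Ge has a higher electron affinity than As, contrary to the simple trend — adding an electron to As's half-filled 4p³ is unfavourable, so Ge (4p²) has the more exothermic EA.
Note the exception: Rb has a higher electron affinity than Ca, contrary to the simple trend — adding an electron to Ca (ns²) has to open a new, higher-energy np subshell, which is unfavourable.
For reference (kJ/mol): B 27, S 200, Ca 2, Ge 119, As 78, Rb 47.
So from highest to lowest: S > Ge > As > Rb > B > Ca.

S, Ge, As, Rb, B, Ca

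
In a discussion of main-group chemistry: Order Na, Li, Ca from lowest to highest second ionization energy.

The second ionization energy removes an electron from the +1 ion. For each element: Na⁺ is the bare [Ne] core; Li⁺ is the bare [He] core; Ca⁺ still has 1 valence electron.
Core electrons are held far more tightly than valence electrons, so Na and Li top the IE_2 order.
Approximate IE_2 values (kJ/mol): Na 4562, Li 7298, Ca 1145.
Putting it together, IE_2: Ca < Na < Li.

Ca < Na < Li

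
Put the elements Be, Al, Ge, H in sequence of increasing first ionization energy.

Al, Ge, Be, H

H is in period 1, group 1; Be is in period 2, group 2; Al is in period 3, group 13; Ge is in period 4, group 14.
Across a period the outer electron is held more tightly (higher IE₁); down a group it sits in a higher shell, more shielded, and comes off more easily.
These sit on a diagonal, where the across-period and down-group effects partly cancel.
Ge > Al: period and group pull opposite ways; the across-period shift dominates (762 vs 578 kJ/mol).
Be > Ge: period and group pull opposite ways; the down-group shift dominates (900 vs 762 kJ/mol).
H > Be: the two effects oppose for this pair; the down-group effect wins (1312 vs 900 kJ/mol).
For reference (kJ/mol): H 1312, Be 900, Al 578, Ge 762.
So from lowest to highest: Al < Ge < Be < H.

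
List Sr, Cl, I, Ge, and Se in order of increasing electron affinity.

Sr < Ge < Se < I < Cl

Cl is in period 3, group 17; Ge is in period 4, group 14; Se is in period 4, group 16; Sr is in period 5, group 2; I is in period 5, group 17.
EA tends to increase across a period and decrease down a group, though the pattern is less regular than for IE or radius.
Here both period and group differ, so the two effects have to be weighed against each other.
Ge > Sr: both effects reinforce here, so Ge is clearly the higher of the two.
Se > Ge: both are in period 4; the period trend gives Se the larger value.
I > Se: the two effects oppose for this pair; the across-period effect wins (295 vs 195 kJ/mol).
Cl > I: they share group 17; the group trend gives Cl the larger value.
Approximate values (kJ/mol): Cl 349, Ge 119, Se 195, Sr 5, I 295.
So from lowest to highest: Sr < Ge < Se < I < Cl.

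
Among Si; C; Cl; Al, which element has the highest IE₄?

After 3 electrons have been removed, what remains? Si³⁺ still has 1 valence electron; C³⁺ still has 1 valence electron; Cl³⁺ still has 4 valence electrons; Al³⁺ is the bare [Ne] core.
Breaking into a closed-shell core is much more expensive than removing a leftover valence electron — Al has the largest IE_4 here.
Valence configurations: Si³⁺ [Ne]3s¹, C³⁺ [He]2s¹, Cl³⁺ [Ne]3s²3p².
Tabulated IE_4 (kJ/mol): Si 4356, C 6223, Cl 5159, Al 11577.
Overall IE_4 order: Si < Cl < C < Al.

Al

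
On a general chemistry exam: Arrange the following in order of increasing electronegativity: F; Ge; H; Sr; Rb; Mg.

Rb < Sr < Mg < Ge < H < F

H is in period 1, group 1; F is in period 2, group 17; Mg is in period 3, group 2; Ge is in period 4, group 14; Rb is in period 5, group 1; Sr is in period 5, group 2.
Electronegativity increases across a period and decreases down a group, tracking effective nuclear charge and atomic size.
Here both period and group differ, so the two effects have to be weighed against each other.
Sr > Rb: Sr lies to the right of Rb in period 5, so the across-period effect alone puts Sr higher.
Mg > Sr: they share group 2; the group trend gives Mg the larger value.
Ge > Mg: the two effects oppose for this pair; the across-period effect wins (2.01 vs 1.31).
H > Ge: the two effects oppose for this pair; the down-group effect wins (2.20 vs 2.01).
F > H: period and group pull opposite ways; the across-period shift dominates (3.98 vs 2.20).
Tabulated electronegativity (Pauling): H 2.20, F 3.98, Mg 1.31, Ge 2.01, Rb 0.82, Sr 0.95.
So from lowest to highest: Rb < Sr < Mg < Ge < H < F.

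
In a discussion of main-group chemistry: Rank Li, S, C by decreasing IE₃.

IE_3 is the cost of taking one more electron from the +2 cation: Li²⁺ is already 1 electron into the core; S²⁺ still has 4 valence electrons; C²⁺ still has 2 valence electrons.
Breaking into a closed-shell core is much more expensive than removing a leftover valence electron — Li has the largest IE_3 here.
Valence configurations: S²⁺ [Ne]3s²3p², C²⁺ [He]2s².
Approximate IE_3 values (kJ/mol): Li 11815, S 3357, C 4620.
Hence IE_3: S < C < Li.

Li > C > S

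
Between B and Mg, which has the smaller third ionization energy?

B

After 2 electrons have been removed, what remains? B²⁺ still has 1 valence electron; Mg²⁺ is the bare [Ne] core.
Core electrons are held far more tightly than valence electrons, so Mg tops the IE_3 order.
Tabulated IE_3 (kJ/mol): B 3660, Mg 7733.
Putting it together, IE_3: B < Mg.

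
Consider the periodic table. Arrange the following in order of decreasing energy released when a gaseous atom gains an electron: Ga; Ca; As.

Ca is in period 4, group 2; Ga is in period 4, group 13; As is in period 4, group 15.
EA tends to increase across a period and decrease down a group, though the pattern is less regular than for IE or radius.
All lie in period 4, so electron affinity increases left to right.
So from highest to lowest: As > Ga > Ca.

As > Ga > Ca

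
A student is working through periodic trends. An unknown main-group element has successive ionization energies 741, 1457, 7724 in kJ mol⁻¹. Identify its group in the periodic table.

Group 2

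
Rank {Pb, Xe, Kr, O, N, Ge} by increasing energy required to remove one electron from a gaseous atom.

N is in period 2, group 15; O is in period 2, group 16; Ge is in period 4, group 14; Kr is in period 4, group 18; Xe is in period 5, group 18; Pb is in period 6, group 14.
Across a period the outer electron is held more tightly (higher IE₁); down a group it sits in a higher shell, more shielded, and comes off more easily.
These span different periods and groups, so the two trends combine.
Ge > Pb: Ge sits above Pb in group 14, so the down-group effect alone puts Ge higher.
Xe > Ge: the two effects oppose for this pair; the across-period effect wins (1170 vs 762 kJ/mol).
O > Xe: period and group pull opposite ways; the down-group shift dominates (1314 vs 1170 kJ/mol).
Kr > O: the two effects oppose for this pair; the across-period effect wins (1351 vs 1314 kJ/mol).
N > Kr: the two effects oppose for this pair; the down-group effect wins (1402 vs 1351 kJ/mol).
Note the exception: N has a higher first ionization energy than O, contrary to the simple trend — pairing an electron in O's 2p⁴ costs repulsion energy, so O ionizes more easily than half-filled N (2p³).
Tabulated first ionization energy (kJ/mol): N 1402, O 1314, Ge 762, Kr 1351, Xe 1170, Pb 716.
So from lowest to highest: Pb < Ge < Xe < O < Kr < N.

Pb < Ge < Xe < O < Kr < N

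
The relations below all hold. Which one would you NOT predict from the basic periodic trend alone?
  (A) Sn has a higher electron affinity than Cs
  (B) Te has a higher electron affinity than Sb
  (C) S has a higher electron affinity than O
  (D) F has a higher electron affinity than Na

(C)

The general trend: electron affinity increases across a period and decreases down a group.
(A) Sn (period 5, group 14) vs Cs (period 6, group 1): the stated order agrees with the simple trend.
(B) Te (period 5, group 16) vs Sb (period 5, group 15): the stated order agrees with the simple trend.
(C) S (period 3, group 16) vs O (period 2, group 16): the stated order contradicts the simple trend.
(D) F (period 2, group 17) vs Na (period 3, group 1): the stated order agrees with the simple trend.
The exception is (C): the compact 2p subshell of O repels the added electron more than S's larger 3p does.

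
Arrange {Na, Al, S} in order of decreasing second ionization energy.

After 1 electron has been removed, what remains? Na⁺ is the bare [Ne] core; Al⁺ still has 2 valence electrons; S⁺ still has 5 valence electrons.
Pulling an electron out of a noble-gas core costs far more than removing a remaining valence electron, so Na sits at the high end of IE_2.
Valence configurations: Al⁺ [Ne]3s², S⁺ [Ne]3s²3p³.
The numbers (kJ/mol): Na 4562, Al 1817, S 2252.
Hence IE_2: Al < S < Na.

Na, S, Al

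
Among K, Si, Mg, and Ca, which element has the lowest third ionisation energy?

Si

IE_3 is the cost of taking one more electron from the +2 cation: K²⁺ is already 1 electron into the core; Si²⁺ still has 2 valence electrons; Mg²⁺ is the bare [Ne] core; Ca²⁺ is the bare [Ar] core.
Core electrons are held far more tightly than valence electrons, so K, Ca and Mg top the IE_3 order.
Approximate IE_3 values (kJ/mol): K 4420, Si 3232, Mg 7733, Ca 4912.
So the third ionization energies run Si < K < Ca < Mg.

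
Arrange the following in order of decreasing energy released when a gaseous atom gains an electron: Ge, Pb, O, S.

S > O > Ge > Pb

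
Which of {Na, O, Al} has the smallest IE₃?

Al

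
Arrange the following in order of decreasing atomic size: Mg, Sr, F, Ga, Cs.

F is in period 2, group 17; Mg is in period 3, group 2; Ga is in period 4, group 13; Sr is in period 5, group 2; Cs is in period 6, group 1.
Atomic radius shrinks across a period as nuclear charge pulls the same shell inward, and grows down a group as new shells are added.
Neither a single period nor a single group — weigh both effects.
Ga > F: both effects reinforce here, so Ga is clearly the larger of the two.
Mg > Ga: period and group pull opposite ways; the across-period shift dominates (139 vs 124 pm).
Sr > Mg: they share group 2; the group trend gives Sr the larger value.
Cs > Sr: both effects reinforce here, so Cs is clearly the larger of the two.
Tabulated atomic radius (pm): F 64, Mg 139, Ga 124, Sr 185, Cs 232.
So from largest to smallest: Cs > Sr > Mg > Ga > F.

Cs > Sr > Mg > Ga > F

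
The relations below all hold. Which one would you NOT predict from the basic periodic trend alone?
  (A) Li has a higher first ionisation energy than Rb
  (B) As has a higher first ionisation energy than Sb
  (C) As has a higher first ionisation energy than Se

The general trend: first ionisation energy increases across a period and decreases down a group.
(A) Li (period 2, group 1) vs Rb (period 5, group 1): the stated order agrees with the simple trend.
(B) As (period 4, group 15) vs Sb (period 5, group 15): the stated order agrees with the simple trend.
(C) As (period 4, group 15) vs Se (period 4, group 16): the stated order contradicts the simple trend.
The exception is (C): Se (4p⁴) ionizes more easily than half-filled As (4p³).

(C)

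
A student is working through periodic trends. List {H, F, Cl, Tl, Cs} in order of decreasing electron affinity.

Cl > F > H > Cs > Tl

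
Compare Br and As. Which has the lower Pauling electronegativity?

As

Electronegativity increases across a period and decreases down a group, tracking effective nuclear charge and atomic size.
All lie in period 4, so electronegativity increases left to right.
So As has the lower Pauling electronegativity (As < Br).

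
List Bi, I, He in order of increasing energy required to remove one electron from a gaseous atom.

He is in period 1, group 18; I is in period 5, group 17; Bi is in period 6, group 15.
Across a period the outer electron is held more tightly (higher IE₁); down a group it sits in a higher shell, more shielded, and comes off more easily.
These span different periods and groups, so the two trends combine.
I > Bi: relative to Bi, both the across-period and down-group shifts push I's first ionization energy up.
He > I: relative to I, both the across-period and down-group shifts push He's first ionization energy up.
Tabulated first ionization energy (kJ/mol): He 2372, I 1008, Bi 703.
So from lowest to highest: Bi < I < He.

Bi < I < He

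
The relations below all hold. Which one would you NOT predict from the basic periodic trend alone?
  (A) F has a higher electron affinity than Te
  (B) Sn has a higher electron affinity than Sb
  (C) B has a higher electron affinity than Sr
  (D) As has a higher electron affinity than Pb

(B)

The general trend: electron affinity increases across a period and decreases down a group.
(A) F (period 2, group 17) vs Te (period 5, group 16): the stated order agrees with the simple trend.
(B) Sn (period 5, group 14) vs Sb (period 5, group 15): the stated order contradicts the simple trend.
(C) B (period 2, group 13) vs Sr (period 5, group 2): the stated order agrees with the simple trend.
(D) As (period 4, group 15) vs Pb (period 6, group 14): the stated order agrees with the simple trend.
The exception is (B): adding an electron to Sb's half-filled 5p³ is unfavourable, so Sn has the more exothermic EA.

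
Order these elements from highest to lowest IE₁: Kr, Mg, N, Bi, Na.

N > Kr > Mg > Bi > Na

First ionization energy rises across a period (greater Z_eff holds electrons more tightly) and falls down a group (valence electrons are farther from the nucleus).
Neither a single period nor a single group — weigh both effects.
Bi > Na: the two effects oppose for this pair; the across-period effect wins (703 vs 496 kJ/mol).
Mg > Bi: period and group pull opposite ways; the down-group shift dominates (738 vs 703 kJ/mol).
Kr > Mg: the two effects oppose for this pair; the across-period effect wins (1351 vs 738 kJ/mol).
N > Kr: period and group pull opposite ways; the down-group shift dominates (1402 vs 1351 kJ/mol).
For reference (kJ/mol): N 1402, Na 496, Mg 738, Kr 1351, Bi 703.
So from highest to lowest: N > Kr > Mg > Bi > Na.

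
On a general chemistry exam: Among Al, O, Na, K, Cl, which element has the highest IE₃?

The third ionization energy removes an electron from the +2 ion. For each element: Al²⁺ still has 1 valence electron; O²⁺ still has 4 valence electrons; Na²⁺ is already 1 electron into the core; K²⁺ is already 1 electron into the core; Cl²⁺ still has 5 valence electrons.
Usually core removal costs more than valence removal, but here the competition is close: a tightly held n=2 valence electron can cost more to remove than an n=3 core electron, so the actual values have to decide it.
Valence configurations: Al²⁺ [Ne]3s¹, O²⁺ [He]2s²2p², Cl²⁺ [Ne]3s²3p³.
The numbers (kJ/mol): Al 2745, O 5300, Na 6910, K 4420, Cl 3822.
So the third ionization energies run Al < Cl < K < O < Na.

Na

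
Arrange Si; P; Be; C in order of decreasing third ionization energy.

After 2 electrons have been removed, what remains? Si²⁺ still has 2 valence electrons; P²⁺ still has 3 valence electrons; Be²⁺ is the bare [He] core; C²⁺ still has 2 valence electrons.
Breaking into a closed-shell core is much more expensive than removing a leftover valence electron — Be has the largest IE_3 here.
Valence configurations: Si²⁺ [Ne]3s², P²⁺ [Ne]3s²3p¹, C²⁺ [He]2s².
P²⁺ loses a lone 3p electron whereas Si²⁺ must break into a filled 3s² pair, so IE_3(Si) > IE_3(P) even though P has the higher nuclear charge.
Approximate IE_3 values (kJ/mol): Si 3232, P 2914, Be 14849, C 4620.
So the third ionization energies run P < Si < C < Be.

Be, C, Si, P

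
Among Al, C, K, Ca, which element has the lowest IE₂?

Consider each +1 ion: Al⁺ still has 2 valence electrons; C⁺ still has 3 valence electrons; K⁺ is the bare [Ar] core; Ca⁺ still has 1 valence electron.
Breaking into a closed-shell core is much more expensive than removing a leftover valence electron — K has the largest IE_2 here.
Valence configurations: Al⁺ [Ne]3s², C⁺ [He]2s²2p¹, Ca⁺ [Ar]4s¹.
Approximate IE_2 values (kJ/mol): Al 1817, C 2353, K 3052, Ca 1145.
So the second ionization energies run Ca < Al < C < K.

Ca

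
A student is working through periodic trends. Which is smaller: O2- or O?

Forming O2- adds 2 electrons to O. More electron–electron repulsion in the same shell, with unchanged nuclear charge, lets the cloud expand.
An anion is larger than its parent atom: O2- > O.

O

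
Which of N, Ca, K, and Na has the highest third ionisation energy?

After 2 electrons have been removed, what remains? N²⁺ still has 3 valence electrons; Ca²⁺ is the bare [Ar] core; K²⁺ is already 1 electron into the core; Na²⁺ is already 1 electron into the core.
Usually core removal costs more than valence removal, but here the competition is close: a tightly held n=2 valence electron can cost more to remove than an n=3 core electron, so the actual values have to decide it.
Approximate IE_3 values (kJ/mol): N 4578, Ca 4912, K 4420, Na 6910.
Putting it together, IE_3: K < N < Ca < Na.

Na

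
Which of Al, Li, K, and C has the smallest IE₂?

The second ionization energy removes an electron from the +1 ion. For each element: Al⁺ still has 2 valence electrons; Li⁺ is the bare [He] core; K⁺ is the bare [Ar] core; C⁺ still has 3 valence electrons.
Core electrons are held far more tightly than valence electrons, so K and Li top the IE_2 order.
Valence configurations: Al⁺ [Ne]3s², C⁺ [He]2s²2p¹.
The numbers (kJ/mol): Al 1817, Li 7298, K 3052, C 2353.
Hence IE_2: Al < C < K < Li.

Al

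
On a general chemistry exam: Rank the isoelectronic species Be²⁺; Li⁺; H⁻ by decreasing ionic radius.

All of these have 2 electrons, so size is governed by nuclear charge alone: the more protons, the stronger the pull on the same electron cloud, and the smaller the ion.
Nuclear charges: Be²⁺ (Z=4), Li⁺ (Z=3), H⁻ (Z=1).
Largest to smallest: H⁻ > Li⁺ > Be²⁺.

H⁻, Li⁺, Be²⁺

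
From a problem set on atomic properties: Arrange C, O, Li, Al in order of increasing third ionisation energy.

After 2 electrons have been removed, what remains? C²⁺ still has 2 valence electrons; O²⁺ still has 4 valence electrons; Li²⁺ is already 1 electron into the core; Al²⁺ still has 1 valence electron.
Core electrons are held far more tightly than valence electrons, so Li tops the IE_3 order.
Valence configurations: C²⁺ [He]2s², O²⁺ [He]2s²2p², Al²⁺ [Ne]3s¹.
Approximate IE_3 values (kJ/mol): C 4620, O 5300, Li 11815, Al 2745.
Overall IE_3 order: Al < C < O < Li.

Al < C < O < Li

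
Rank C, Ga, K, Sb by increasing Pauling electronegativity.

K, Ga, Sb, C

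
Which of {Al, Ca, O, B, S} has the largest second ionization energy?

O

IE_2 is the cost of taking one more electron from the +1 cation: Al⁺ still has 2 valence electrons; Ca⁺ still has 1 valence electron; O⁺ still has 5 valence electrons; B⁺ still has 2 valence electrons; S⁺ still has 5 valence electrons.
All are still removing valence electrons, so compare the +1 ions as you would atoms: IE_2 generally rises across a period (higher Z_eff) and falls down a group (larger shell), subject to the usual subshell exceptions.
Valence configurations: Al⁺ [Ne]3s², Ca⁺ [Ar]4s¹, O⁺ [He]2s²2p³, B⁺ [He]2s², S⁺ [Ne]3s²3p³.
Approximate IE_2 values (kJ/mol): Al 1817, Ca 1145, O 3388, B 2427, S 2252.
Hence IE_2: Ca < Al < S < B < O.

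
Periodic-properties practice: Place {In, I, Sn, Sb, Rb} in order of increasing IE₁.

Rb < In < Sn < Sb < I

Removing the outermost electron gets harder across a period and easier down a group.
All lie in period 5, so first ionization energy increases left to right.
So from lowest to highest: Rb < In < Sn < Sb < I.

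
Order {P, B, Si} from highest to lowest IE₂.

The second ionization energy removes an electron from the +1 ion. For each element: P⁺ still has 4 valence electrons; B⁺ still has 2 valence electrons; Si⁺ still has 3 valence electrons.
All are still removing valence electrons, so compare the +1 ions as you would atoms: IE_2 generally rises across a period (higher Z_eff) and falls down a group (larger shell), subject to the usual subshell exceptions.
Valence configurations: P⁺ [Ne]3s²3p², B⁺ [He]2s², Si⁺ [Ne]3s²3p¹.
The numbers (kJ/mol): P 1907, B 2427, Si 1577.
Putting it together, IE_2: Si < P < B.

B, P, Si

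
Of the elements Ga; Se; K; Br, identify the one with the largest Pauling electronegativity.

Br

Atoms toward the upper right of the periodic table pull bonding electrons most strongly.
All lie in period 4, so electronegativity increases left to right.
The largest Pauling electronegativity among these belongs to Br.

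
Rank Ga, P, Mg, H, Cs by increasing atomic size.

H < P < Ga < Mg < Cs

Moving right in a period, electrons are added to the same shell under a stronger nuclear pull, so atoms get smaller; moving down, a new shell is opened and atoms get larger.
Neither a single period nor a single group — weigh both effects.
P > H: the two effects oppose for this pair; the down-group effect wins (111 vs 32 pm).
Ga > P: relative to P, both the across-period and down-group shifts push Ga's atomic radius up.
Mg > Ga: period and group pull opposite ways; the across-period shift dominates (139 vs 124 pm).
Cs > Mg: relative to Mg, both the across-period and down-group shifts push Cs's atomic radius up.
For reference (pm): H 32, Mg 139, P 111, Ga 124, Cs 232.
So from smallest to largest: H < P < Ga < Mg < Cs.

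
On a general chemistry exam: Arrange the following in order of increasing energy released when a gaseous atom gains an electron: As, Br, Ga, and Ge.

Ga is in period 4, group 13; Ge is in period 4, group 14; As is in period 4, group 15; Br is in period 4, group 17.
Atoms with high Z_eff and room in the valence shell (especially the halogens) have the most exothermic electron affinities.
All lie in period 4; the across-period trend (electron affinity increases left to right) applies, with the exception below.
Note the exception: Ge has a higher electron affinity than As, contrary to the simple trend — adding an electron to As's half-filled 4p³ is unfavourable, so Ge (4p²) has the more exothermic EA.
For reference (kJ/mol): Ga 29, Ge 119, As 78, Br 325.
So from lowest to highest: Ga < As < Ge < Br.

Ga < As < Ge < Br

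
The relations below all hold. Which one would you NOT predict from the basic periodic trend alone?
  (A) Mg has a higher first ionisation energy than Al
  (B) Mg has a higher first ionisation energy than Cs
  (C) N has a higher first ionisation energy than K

(A)

The general trend: first ionisation energy increases across a period and decreases down a group.
(A) Mg (period 3, group 2) vs Al (period 3, group 13): the stated order contradicts the simple trend.
(B) Mg (period 3, group 2) vs Cs (period 6, group 1): the stated order agrees with the simple trend.
(C) N (period 2, group 15) vs K (period 4, group 1): the stated order agrees with the simple trend.
The exception is (A): Al's single 3p electron is easier to remove than one from Mg's filled 3s².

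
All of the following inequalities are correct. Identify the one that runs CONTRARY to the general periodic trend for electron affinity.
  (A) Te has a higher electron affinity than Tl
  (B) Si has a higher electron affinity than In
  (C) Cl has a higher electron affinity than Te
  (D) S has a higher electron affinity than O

The general trend: electron affinity increases across a period and decreases down a group.
(A) Te (period 5, group 16) vs Tl (period 6, group 13): the stated order agrees with the simple trend.
(B) Si (period 3, group 14) vs In (period 5, group 13): the stated order agrees with the simple trend.
(C) Cl (period 3, group 17) vs Te (period 5, group 16): the stated order agrees with the simple trend.
(D) S (period 3, group 16) vs O (period 2, group 16): the stated order contradicts the simple trend.
The exception is (D): the compact 2p subshell of O repels the added electron more than S's larger 3p does.

(D)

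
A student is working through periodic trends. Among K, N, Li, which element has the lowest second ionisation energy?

N

IE_2 is the cost of taking one more electron from the +1 cation: K⁺ is the bare [Ar] core; N⁺ still has 4 valence electrons; Li⁺ is the bare [He] core.
Pulling an electron out of a noble-gas core costs far more than removing a remaining valence electron, so K and Li sit at the high end of IE_2.
The numbers (kJ/mol): K 3052, N 2856, Li 7298.
Hence IE_2: N < K < Li.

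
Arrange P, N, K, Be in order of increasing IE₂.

Be < P < N < K

The second ionization energy removes an electron from the +1 ion. For each element: P⁺ still has 4 valence electrons; N⁺ still has 4 valence electrons; K⁺ is the bare [Ar] core; Be⁺ still has 1 valence electron.
Breaking into a closed-shell core is much more expensive than removing a leftover valence electron — K has the largest IE_2 here.
Valence configurations: P⁺ [Ne]3s²3p², N⁺ [He]2s²2p², Be⁺ [He]2s¹.
Tabulated IE_2 (kJ/mol): P 1907, N 2856, K 3052, Be 1757.
Putting it together, IE_2: Be < P < N < K.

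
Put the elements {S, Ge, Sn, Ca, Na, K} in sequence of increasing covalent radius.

S < Ge < Sn < Na < Ca < K

Na is in period 3, group 1; S is in period 3, group 16; K is in period 4, group 1; Ca is in period 4, group 2; Ge is in period 4, group 14; Sn is in period 5, group 14.
Radius decreases left→right (rising Z_eff, same n) and increases top→bottom (higher n).
Neither a single period nor a single group — weigh both effects.
Ge > S: relative to S, both the across-period and down-group shifts push Ge's atomic radius up.
Sn > Ge: they share group 14; the group trend gives Sn the larger value.
Na > Sn: the two effects oppose for this pair; the across-period effect wins (155 vs 140 pm).
Ca > Na: the two effects oppose for this pair; the down-group effect wins (171 vs 155 pm).
K > Ca: K lies to the left of Ca in period 4, so the across-period effect alone puts K larger.
Tabulated atomic radius (pm): Na 155, S 103, K 196, Ca 171, Ge 121, Sn 140.
So from smallest to largest: S < Ge < Sn < Na < Ca < K.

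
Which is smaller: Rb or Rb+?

Forming Rb+ removes 1 electron from Rb. Fewer electrons for the same nuclear charge means less shielding and a higher Z_eff on the remaining electrons, and for main-group metals the entire outer shell is lost.
A cation is smaller than its parent atom: Rb+ < Rb.

Rb+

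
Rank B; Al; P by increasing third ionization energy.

The third ionization energy removes an electron from the +2 ion. For each element: B²⁺ still has 1 valence electron; Al²⁺ still has 1 valence electron; P²⁺ still has 3 valence electrons.
All are still removing valence electrons, so compare the +2 ions as you would atoms: IE_3 generally rises across a period (higher Z_eff) and falls down a group (larger shell), subject to the usual subshell exceptions.
Valence configurations: B²⁺ [He]2s¹, Al²⁺ [Ne]3s¹, P²⁺ [Ne]3s²3p¹.
The numbers (kJ/mol): B 3660, Al 2745, P 2914.
Putting it together, IE_3: Al < P < B.

Al < P < B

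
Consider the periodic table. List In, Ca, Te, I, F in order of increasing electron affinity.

Ca < In < Te < I < F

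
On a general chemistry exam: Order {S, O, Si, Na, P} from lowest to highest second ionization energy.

Consider each +1 ion: S⁺ still has 5 valence electrons; O⁺ still has 5 valence electrons; Si⁺ still has 3 valence electrons; Na⁺ is the bare [Ne] core; P⁺ still has 4 valence electrons.
Core electrons are held far more tightly than valence electrons, so Na tops the IE_2 order.
Valence configurations: S⁺ [Ne]3s²3p³, O⁺ [He]2s²2p³, Si⁺ [Ne]3s²3p¹, P⁺ [Ne]3s²3p².
Approximate IE_2 values (kJ/mol): S 2252, O 3388, Si 1577, Na 4562, P 1907.
Putting it together, IE_2: Si < P < S < O < Na.

Si < P < S < O < Na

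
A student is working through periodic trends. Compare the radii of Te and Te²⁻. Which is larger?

Forming Te²⁻ adds 2 electrons to Te. More electron–electron repulsion in the same shell, with unchanged nuclear charge, lets the cloud expand.
An anion is larger than its parent atom: Te²⁻ > Te.

Te²⁻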